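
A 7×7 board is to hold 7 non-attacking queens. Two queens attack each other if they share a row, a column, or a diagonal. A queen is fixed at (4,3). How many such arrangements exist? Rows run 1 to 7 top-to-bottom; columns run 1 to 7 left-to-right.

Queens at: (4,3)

Branch on row 1: col 1 → 1; col 2 → 1; col 4 → 1; col 5 → 1; col 7 → 0.
Sum: 1 + 1 + 1 + 1 + 0 = 4.

4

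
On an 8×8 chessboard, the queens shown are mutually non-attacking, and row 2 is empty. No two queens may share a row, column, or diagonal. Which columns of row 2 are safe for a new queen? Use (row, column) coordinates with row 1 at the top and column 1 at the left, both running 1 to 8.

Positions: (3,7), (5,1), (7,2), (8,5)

columns 3

(3,7) attacks row 2 at column 7 and diagonals 6, 8.
(5,1) attacks row 2 at column 1 and diagonals 4.
(7,2) attacks row 2 at column 2 and diagonals 7.
(8,5) attacks row 2 at column 5.
Attacked columns: {1, 2, 4, 5, 6, 7, 8}. Safe: {3}.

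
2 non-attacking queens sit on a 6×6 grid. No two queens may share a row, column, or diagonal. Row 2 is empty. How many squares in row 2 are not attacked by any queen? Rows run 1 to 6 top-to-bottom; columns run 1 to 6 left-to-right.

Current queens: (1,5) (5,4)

(1,5) attacks row 2 at column 5 and diagonals 4, 6.
(5,4) attacks row 2 at column 4 and diagonals 1.
Attacked columns: {1, 4, 5, 6}. Safe: {2, 3}.

2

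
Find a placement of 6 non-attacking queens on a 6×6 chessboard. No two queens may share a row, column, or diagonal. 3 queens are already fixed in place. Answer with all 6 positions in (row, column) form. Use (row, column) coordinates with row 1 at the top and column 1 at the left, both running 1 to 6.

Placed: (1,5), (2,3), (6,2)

Row 3: attacked by (1,5)→{3,5}; (2,3)→{2,3,4}; (6,2)→{2,5}. Safe: 1, 6. Place at column 1.
Row 4: attacked by (1,5)→{2,5}; (2,3)→{1,3,5}; (3,1)→{1,2}; (6,2)→{2,4}. Safe: 6. Place at column 6.
Row 5: attacked by (1,5)→{1,5}; (2,3)→{3,6}; (3,1)→{1,3}; (4,6)→{5,6}; (6,2)→{1,2,3}. Safe: 4. Place at column 4.
Columns [5, 3, 1, 6, 4, 2], r−c [-4, -1, 2, -2, 1, 4], r+c [6, 5, 4, 10, 9, 8] are all distinct, so no two queens attack.

(1,5) (2,3) (3,1) (4,6) (5,4) (6,2)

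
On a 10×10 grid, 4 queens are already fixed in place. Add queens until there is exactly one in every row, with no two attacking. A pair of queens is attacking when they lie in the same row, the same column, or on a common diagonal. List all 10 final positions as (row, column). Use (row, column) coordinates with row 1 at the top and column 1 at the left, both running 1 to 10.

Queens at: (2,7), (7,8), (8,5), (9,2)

(1,4) (2,7) (3,9) (4,6) (5,3) (6,1) (7,8) (8,5) (9,2) (10,10)

Row 1: attacked by (2,7)→{6,7,8}; (7,8)→{2,8}; (8,5)→{5}; (9,2)→{2,10}. Safe: 1, 3, 4, 9. Place at column 4.
Row 3: attacked by (1,4)→{2,4,6}; (2,7)→{6,7,8}; (7,8)→{4,8}; (8,5)→{5,10}; (9,2)→{2,8}. Safe: 1, 3, 9. Place at column 9.
Row 4: attacked by (1,4)→{1,4,7}; (2,7)→{5,7,9}; (3,9)→{8,9,10}; (7,8)→{5,8}; (8,5)→{1,5,9}; (9,2)→{2,7}. Safe: 3, 6. Place at column 6.
Row 5: attacked by (1,4)→{4,8}; (2,7)→{4,7,10}; (3,9)→{7,9}; (4,6)→{5,6,7}; (7,8)→{6,8,10}; (8,5)→{2,5,8}; (9,2)→{2,6}. Safe: 1, 3. Place at column 3.
Row 6: attacked by (1,4)→{4,9}; (2,7)→{3,7}; (3,9)→{6,9}; (4,6)→{4,6,8}; (5,3)→{2,3,4}; (7,8)→{7,8,9}; (8,5)→{3,5,7}; (9,2)→{2,5}. Safe: 1, 10. Place at column 1.
Row 10: attacked by (1,4)→{4}; (2,7)→{7}; (3,9)→{2,9}; (4,6)→{6}; (5,3)→{3,8}; (6,1)→{1,5}; (7,8)→{5,8}; (8,5)→{3,5,7}; (9,2)→{1,2,3}. Safe: 10. Place at column 10.
Columns [4, 7, 9, 6, 3, 1, 8, 5, 2, 10], r−c [-3, -5, -6, -2, 2, 5, -1, 3, 7, 0], r+c [5, 9, 12, 10, 8, 7, 15, 13, 11, 20] are all distinct, so no two queens attack.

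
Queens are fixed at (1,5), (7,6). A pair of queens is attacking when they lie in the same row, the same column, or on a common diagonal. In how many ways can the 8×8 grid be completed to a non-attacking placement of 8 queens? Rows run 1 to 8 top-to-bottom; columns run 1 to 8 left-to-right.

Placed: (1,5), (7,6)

6

Branch on row 2: col 2 → 1; col 3 → 2; col 7 → 2; col 8 → 1.
Sum: 1 + 2 + 2 + 1 = 6.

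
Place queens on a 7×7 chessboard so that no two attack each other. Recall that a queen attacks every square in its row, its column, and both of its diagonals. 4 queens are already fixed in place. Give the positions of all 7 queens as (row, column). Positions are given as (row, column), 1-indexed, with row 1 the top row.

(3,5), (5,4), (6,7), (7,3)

(1,6) (2,2) (3,5) (4,1) (5,4) (6,7) (7,3)

Row 1: attacked by (3,5)→{3,5,7}; (5,4)→{4}; (6,7)→{2,7}; (7,3)→{3}. Safe: 1, 6. Place at column 6.
Row 2: attacked by (1,6)→{5,6,7}; (3,5)→{4,5,6}; (5,4)→{1,4,7}; (6,7)→{3,7}; (7,3)→{3}. Safe: 2. Place at column 2.
Row 4: attacked by (1,6)→{3,6}; (2,2)→{2,4}; (3,5)→{4,5,6}; (5,4)→{3,4,5}; (6,7)→{5,7}; (7,3)→{3,6}. Safe: 1. Place at column 1.
Columns [6, 2, 5, 1, 4, 7, 3], r−c [-5, 0, -2, 3, 1, -1, 4], r+c [7, 4, 8, 5, 9, 13, 10] are all distinct, so no two queens attack.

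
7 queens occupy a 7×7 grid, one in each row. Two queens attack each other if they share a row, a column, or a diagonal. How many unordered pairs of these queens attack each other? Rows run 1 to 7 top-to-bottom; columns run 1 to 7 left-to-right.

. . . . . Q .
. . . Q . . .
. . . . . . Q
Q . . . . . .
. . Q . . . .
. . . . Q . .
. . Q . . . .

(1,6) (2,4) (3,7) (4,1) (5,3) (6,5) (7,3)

2

Same column: (5,3)–(7,3) (column 3).
Same diagonal: (3,7)–(7,3) (|3−7| = |7−3| = 4).
Total attacking pairs: 2.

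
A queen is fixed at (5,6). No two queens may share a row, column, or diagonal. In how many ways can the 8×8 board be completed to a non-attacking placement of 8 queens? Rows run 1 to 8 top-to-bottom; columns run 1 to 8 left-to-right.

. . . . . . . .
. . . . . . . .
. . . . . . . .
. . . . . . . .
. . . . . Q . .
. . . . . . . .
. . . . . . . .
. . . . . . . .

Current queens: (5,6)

12

Branch on row 1: col 1 → 0; col 3 → 2; col 4 → 6; col 5 → 0; col 7 → 3; col 8 → 1.
Sum: 0 + 2 + 6 + 0 + 3 + 1 = 12.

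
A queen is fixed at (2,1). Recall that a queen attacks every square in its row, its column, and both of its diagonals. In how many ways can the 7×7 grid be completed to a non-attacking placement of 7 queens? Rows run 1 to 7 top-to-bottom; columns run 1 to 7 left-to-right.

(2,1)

7

Branch on row 1: col 3 → 2; col 4 → 2; col 5 → 2; col 6 → 1; col 7 → 0.
Sum: 2 + 2 + 2 + 1 + 0 = 7.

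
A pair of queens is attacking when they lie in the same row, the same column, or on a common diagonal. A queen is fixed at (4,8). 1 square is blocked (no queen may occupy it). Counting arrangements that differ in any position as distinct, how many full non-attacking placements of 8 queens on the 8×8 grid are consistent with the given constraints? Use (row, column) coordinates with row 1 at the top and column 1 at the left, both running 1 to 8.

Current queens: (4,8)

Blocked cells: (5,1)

15

Branch on row 1: col 1 → 1; col 2 → 1; col 3 → 3; col 4 → 5; col 6 → 3; col 7 → 2.
Sum: 1 + 1 + 3 + 5 + 3 + 2 = 15.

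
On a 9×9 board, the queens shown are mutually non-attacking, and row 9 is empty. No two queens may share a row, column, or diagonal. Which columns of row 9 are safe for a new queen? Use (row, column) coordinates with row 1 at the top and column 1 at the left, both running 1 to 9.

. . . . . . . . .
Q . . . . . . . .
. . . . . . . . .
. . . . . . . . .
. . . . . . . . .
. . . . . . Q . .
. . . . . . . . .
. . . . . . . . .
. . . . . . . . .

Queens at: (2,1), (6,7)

columns 2, 3, 5, 6, 9

(2,1) attacks row 9 at column 1 and diagonals 8.
(6,7) attacks row 9 at column 7 and diagonals 4.
Attacked columns: {1, 4, 7, 8}. Safe: {2, 3, 5, 6, 9}.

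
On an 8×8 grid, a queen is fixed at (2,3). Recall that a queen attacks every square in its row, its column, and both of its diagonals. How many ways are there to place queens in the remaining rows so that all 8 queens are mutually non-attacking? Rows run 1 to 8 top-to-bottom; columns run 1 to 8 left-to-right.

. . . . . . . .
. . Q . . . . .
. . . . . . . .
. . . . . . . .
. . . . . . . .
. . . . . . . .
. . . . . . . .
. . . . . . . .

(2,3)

14

Branch on row 1: col 1 → 0; col 5 → 3; col 6 → 8; col 7 → 2; col 8 → 1.
Sum: 0 + 3 + 8 + 2 + 1 = 14.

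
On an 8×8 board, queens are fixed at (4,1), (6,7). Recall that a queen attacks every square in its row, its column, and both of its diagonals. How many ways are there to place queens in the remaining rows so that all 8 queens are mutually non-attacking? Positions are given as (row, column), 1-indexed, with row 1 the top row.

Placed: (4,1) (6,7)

3

Branch on row 1: col 3 → 2; col 5 → 1; col 6 → 0; col 8 → 0.
Sum: 2 + 1 + 0 + 0 = 3.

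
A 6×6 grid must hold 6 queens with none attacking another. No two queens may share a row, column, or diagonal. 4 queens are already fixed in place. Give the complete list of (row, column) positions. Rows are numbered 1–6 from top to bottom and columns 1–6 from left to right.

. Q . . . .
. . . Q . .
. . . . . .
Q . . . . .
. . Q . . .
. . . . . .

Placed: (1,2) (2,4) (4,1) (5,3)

Row 3: attacked by (1,2)→{2,4}; (2,4)→{3,4,5}; (4,1)→{1,2}; (5,3)→{1,3,5}. Safe: 6. Place at column 6.
Row 6: attacked by (1,2)→{2}; (2,4)→{4}; (3,6)→{3,6}; (4,1)→{1,3}; (5,3)→{2,3,4}. Safe: 5. Place at column 5.
Columns [2, 4, 6, 1, 3, 5], r−c [-1, -2, -3, 3, 2, 1], r+c [3, 6, 9, 5, 8, 11] are all distinct, so no two queens attack.

(1,2) (2,4) (3,6) (4,1) (5,3) (6,5)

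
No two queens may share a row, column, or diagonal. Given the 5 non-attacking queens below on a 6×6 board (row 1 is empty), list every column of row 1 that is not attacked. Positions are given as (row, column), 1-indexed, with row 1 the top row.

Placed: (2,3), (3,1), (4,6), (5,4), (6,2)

columns 5

(2,3) attacks row 1 at column 3 and diagonals 2, 4.
(3,1) attacks row 1 at column 1 and diagonals 3.
(4,6) attacks row 1 at column 6 and diagonals 3.
(5,4) attacks row 1 at column 4.
(6,2) attacks row 1 at column 2.
Attacked columns: {1, 2, 3, 4, 6}. Safe: {5}.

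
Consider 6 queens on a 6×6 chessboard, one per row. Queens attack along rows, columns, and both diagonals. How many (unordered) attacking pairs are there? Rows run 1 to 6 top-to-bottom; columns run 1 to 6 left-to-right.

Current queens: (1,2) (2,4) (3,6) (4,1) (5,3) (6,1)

1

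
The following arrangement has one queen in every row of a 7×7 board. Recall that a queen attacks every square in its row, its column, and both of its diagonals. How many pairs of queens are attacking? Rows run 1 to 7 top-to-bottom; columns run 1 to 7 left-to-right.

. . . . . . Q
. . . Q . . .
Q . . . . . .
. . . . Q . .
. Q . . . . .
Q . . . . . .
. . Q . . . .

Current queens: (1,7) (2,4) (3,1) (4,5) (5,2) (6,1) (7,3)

2

Same column: (3,1)–(6,1) (column 1).
Same diagonal: (5,2)–(6,1) (|5−6| = |2−1| = 1).
Total attacking pairs: 2.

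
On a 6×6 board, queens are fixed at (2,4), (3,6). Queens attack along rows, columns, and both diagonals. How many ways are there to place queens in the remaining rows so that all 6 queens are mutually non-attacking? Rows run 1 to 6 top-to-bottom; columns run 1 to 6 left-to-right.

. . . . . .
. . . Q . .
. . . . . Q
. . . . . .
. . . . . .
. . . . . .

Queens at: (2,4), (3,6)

1

Branch on row 1: col 1 → 0; col 2 → 1.
Sum: 0 + 1 = 1.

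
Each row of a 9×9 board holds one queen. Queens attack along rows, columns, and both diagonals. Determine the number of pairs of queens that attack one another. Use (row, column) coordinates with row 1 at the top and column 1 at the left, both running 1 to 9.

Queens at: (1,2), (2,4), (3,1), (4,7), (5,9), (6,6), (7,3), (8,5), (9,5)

3

Same column: (8,5)–(9,5) (column 5).
Same diagonal: (5,9)–(9,5) (|5−9| = |9−5| = 4); (7,3)–(9,5) (|7−9| = |3−5| = 2).
Total attacking pairs: 3.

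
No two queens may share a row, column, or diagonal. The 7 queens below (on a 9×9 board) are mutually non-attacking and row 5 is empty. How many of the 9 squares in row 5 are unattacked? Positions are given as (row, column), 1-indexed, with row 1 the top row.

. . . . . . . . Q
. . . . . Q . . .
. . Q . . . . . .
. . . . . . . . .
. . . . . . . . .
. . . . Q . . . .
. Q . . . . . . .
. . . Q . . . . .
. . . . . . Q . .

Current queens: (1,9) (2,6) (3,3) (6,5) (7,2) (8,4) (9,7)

1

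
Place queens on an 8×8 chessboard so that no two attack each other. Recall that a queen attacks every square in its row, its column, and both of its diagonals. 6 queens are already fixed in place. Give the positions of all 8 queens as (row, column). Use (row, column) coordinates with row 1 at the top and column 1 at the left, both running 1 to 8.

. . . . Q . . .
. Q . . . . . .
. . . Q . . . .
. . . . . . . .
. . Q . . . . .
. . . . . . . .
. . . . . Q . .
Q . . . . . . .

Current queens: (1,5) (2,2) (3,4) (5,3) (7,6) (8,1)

Row 4: attacked by (1,5)→{2,5,8}; (2,2)→{2,4}; (3,4)→{3,4,5}; (5,3)→{2,3,4}; (7,6)→{3,6}; (8,1)→{1,5}. Safe: 7. Place at column 7.
Row 6: attacked by (1,5)→{5}; (2,2)→{2,6}; (3,4)→{1,4,7}; (4,7)→{5,7}; (5,3)→{2,3,4}; (7,6)→{5,6,7}; (8,1)→{1,3}. Safe: 8. Place at column 8.
Columns [5, 2, 4, 7, 3, 8, 6, 1], r−c [-4, 0, -1, -3, 2, -2, 1, 7], r+c [6, 4, 7, 11, 8, 14, 13, 9] are all distinct, so no two queens attack.

(1,5) (2,2) (3,4) (4,7) (5,3) (6,8) (7,6) (8,1)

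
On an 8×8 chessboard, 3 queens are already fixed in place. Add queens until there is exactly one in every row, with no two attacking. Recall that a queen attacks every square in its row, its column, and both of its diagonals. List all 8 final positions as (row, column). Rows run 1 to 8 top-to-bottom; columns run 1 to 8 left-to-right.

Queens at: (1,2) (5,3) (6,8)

Row 2: attacked by (1,2)→{1,2,3}; (5,3)→{3,6}; (6,8)→{4,8}. Safe: 5, 7. Place at column 5.
Row 3: attacked by (1,2)→{2,4}; (2,5)→{4,5,6}; (5,3)→{1,3,5}; (6,8)→{5,8}. Safe: 7. Place at column 7.
Row 4: attacked by (1,2)→{2,5}; (2,5)→{3,5,7}; (3,7)→{6,7,8}; (5,3)→{2,3,4}; (6,8)→{6,8}. Safe: 1. Place at column 1.
Row 7: attacked by (1,2)→{2,8}; (2,5)→{5}; (3,7)→{3,7}; (4,1)→{1,4}; (5,3)→{1,3,5}; (6,8)→{7,8}. Safe: 6. Place at column 6.
Row 8: attacked by (1,2)→{2}; (2,5)→{5}; (3,7)→{2,7}; (4,1)→{1,5}; (5,3)→{3,6}; (6,8)→{6,8}; (7,6)→{5,6,7}. Safe: 4. Place at column 4.
Columns [2, 5, 7, 1, 3, 8, 6, 4], r−c [-1, -3, -4, 3, 2, -2, 1, 4], r+c [3, 7, 10, 5, 8, 14, 13, 12] are all distinct, so no two queens attack.

(1,2) (2,5) (3,7) (4,1) (5,3) (6,8) (7,6) (8,4)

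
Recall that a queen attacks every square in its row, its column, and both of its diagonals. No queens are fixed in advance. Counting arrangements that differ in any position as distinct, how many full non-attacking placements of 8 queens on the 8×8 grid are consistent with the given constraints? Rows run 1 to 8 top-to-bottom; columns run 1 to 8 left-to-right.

92

Branch on row 1: col 1 → 4; col 2 → 8; col 3 → 16; col 4 → 18; col 5 → 18; col 6 → 16; col 7 → 8; col 8 → 4.
Sum: 4 + 8 + 16 + 18 + 18 + 16 + 8 + 4 = 92.
(This is the classic 8-queens count.)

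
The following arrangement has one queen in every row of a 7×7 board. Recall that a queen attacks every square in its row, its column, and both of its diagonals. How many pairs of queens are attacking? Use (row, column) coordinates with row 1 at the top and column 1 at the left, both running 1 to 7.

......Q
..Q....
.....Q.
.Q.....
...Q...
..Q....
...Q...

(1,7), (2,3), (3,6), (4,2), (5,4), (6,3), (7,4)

Same column: (2,3)–(6,3) (column 3); (5,4)–(7,4) (column 4).
Same diagonal: (3,6)–(5,4) (|3−5| = |6−4| = 2); (3,6)–(6,3) (|3−6| = |6−3| = 3); (5,4)–(6,3) (|5−6| = |4−3| = 1); (6,3)–(7,4) (|6−7| = |3−4| = 1).
Total attacking pairs: 6.

6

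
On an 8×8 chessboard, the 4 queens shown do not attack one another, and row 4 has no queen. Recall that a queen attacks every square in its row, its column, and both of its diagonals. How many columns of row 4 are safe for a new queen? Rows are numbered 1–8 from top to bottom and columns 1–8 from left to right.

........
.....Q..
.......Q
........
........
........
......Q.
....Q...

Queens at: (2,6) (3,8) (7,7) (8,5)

2

(2,6) attacks row 4 at column 6 and diagonals 4, 8.
(3,8) attacks row 4 at column 8 and diagonals 7.
(7,7) attacks row 4 at column 7 and diagonals 4.
(8,5) attacks row 4 at column 5 and diagonals 1.
Attacked columns: {1, 4, 5, 6, 7, 8}. Safe: {2, 3}.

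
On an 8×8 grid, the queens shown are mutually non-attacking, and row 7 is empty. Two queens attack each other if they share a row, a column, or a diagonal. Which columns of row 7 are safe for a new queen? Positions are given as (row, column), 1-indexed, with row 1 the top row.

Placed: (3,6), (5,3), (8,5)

columns 7, 8

(3,6) attacks row 7 at column 6 and diagonals 2.
(5,3) attacks row 7 at column 3 and diagonals 1, 5.
(8,5) attacks row 7 at column 5 and diagonals 4, 6.
Attacked columns: {1, 2, 3, 4, 5, 6}. Safe: {7, 8}.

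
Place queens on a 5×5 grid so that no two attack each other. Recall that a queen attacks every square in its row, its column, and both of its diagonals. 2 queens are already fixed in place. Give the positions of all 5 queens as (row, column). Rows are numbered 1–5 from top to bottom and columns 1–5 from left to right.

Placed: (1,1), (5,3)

Row 2: attacked by (1,1)→{1,2}; (5,3)→{3}. Safe: 4, 5. Place at column 4.
Row 3: attacked by (1,1)→{1,3}; (2,4)→{3,4,5}; (5,3)→{1,3,5}. Safe: 2. Place at column 2.
Row 4: attacked by (1,1)→{1,4}; (2,4)→{2,4}; (3,2)→{1,2,3}; (5,3)→{2,3,4}. Safe: 5. Place at column 5.
Columns [1, 4, 2, 5, 3], r−c [0, -2, 1, -1, 2], r+c [2, 6, 5, 9, 8] are all distinct, so no two queens attack.

(1,1) (2,4) (3,2) (4,5) (5,3)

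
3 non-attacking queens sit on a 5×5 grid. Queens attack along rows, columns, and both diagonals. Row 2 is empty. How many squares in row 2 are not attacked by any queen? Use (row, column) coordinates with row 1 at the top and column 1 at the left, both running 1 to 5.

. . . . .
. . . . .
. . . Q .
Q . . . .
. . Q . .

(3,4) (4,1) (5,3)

(3,4) attacks row 2 at column 4 and diagonals 3, 5.
(4,1) attacks row 2 at column 1 and diagonals 3.
(5,3) attacks row 2 at column 3.
Attacked columns: {1, 3, 4, 5}. Safe: {2}.

1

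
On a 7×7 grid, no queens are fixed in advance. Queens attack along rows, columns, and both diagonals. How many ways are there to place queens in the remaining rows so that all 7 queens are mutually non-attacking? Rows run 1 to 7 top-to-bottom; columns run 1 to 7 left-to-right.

40

Branch on row 1: col 1 → 4; col 2 → 7; col 3 → 6; col 4 → 6; col 5 → 6; col 6 → 7; col 7 → 4.
Sum: 4 + 7 + 6 + 6 + 6 + 7 + 4 = 40.
(This is the classic 7-queens count.)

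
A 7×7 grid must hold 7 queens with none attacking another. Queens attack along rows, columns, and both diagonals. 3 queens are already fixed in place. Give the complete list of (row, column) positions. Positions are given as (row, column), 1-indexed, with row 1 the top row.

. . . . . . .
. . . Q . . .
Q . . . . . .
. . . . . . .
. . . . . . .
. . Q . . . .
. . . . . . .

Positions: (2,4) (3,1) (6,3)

(1,2) (2,4) (3,1) (4,7) (5,5) (6,3) (7,6)

Row 1: attacked by (2,4)→{3,4,5}; (3,1)→{1,3}; (6,3)→{3}. Safe: 2, 6, 7. Place at column 2.
Row 4: attacked by (1,2)→{2,5}; (2,4)→{2,4,6}; (3,1)→{1,2}; (6,3)→{1,3,5}. Safe: 7. Place at column 7.
Row 5: attacked by (1,2)→{2,6}; (2,4)→{1,4,7}; (3,1)→{1,3}; (4,7)→{6,7}; (6,3)→{2,3,4}. Safe: 5. Place at column 5.
Row 7: attacked by (1,2)→{2}; (2,4)→{4}; (3,1)→{1,5}; (4,7)→{4,7}; (5,5)→{3,5,7}; (6,3)→{2,3,4}. Safe: 6. Place at column 6.
Columns [2, 4, 1, 7, 5, 3, 6], r−c [-1, -2, 2, -3, 0, 3, 1], r+c [3, 6, 4, 11, 10, 9, 13] are all distinct, so no two queens attack.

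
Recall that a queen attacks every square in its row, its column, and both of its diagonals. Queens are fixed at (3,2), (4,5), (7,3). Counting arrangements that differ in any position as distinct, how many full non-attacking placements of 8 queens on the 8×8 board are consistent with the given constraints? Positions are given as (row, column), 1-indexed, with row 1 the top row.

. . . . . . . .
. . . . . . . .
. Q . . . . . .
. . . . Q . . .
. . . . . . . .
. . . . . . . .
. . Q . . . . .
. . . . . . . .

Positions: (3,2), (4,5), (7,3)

1

Branch on row 1: col 1 → 0; col 6 → 0; col 7 → 1.
Sum: 0 + 0 + 1 = 1.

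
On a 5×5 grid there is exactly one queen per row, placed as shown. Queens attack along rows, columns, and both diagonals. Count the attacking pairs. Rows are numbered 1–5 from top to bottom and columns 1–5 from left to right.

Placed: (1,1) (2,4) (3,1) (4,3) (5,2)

Same column: (1,1)–(3,1) (column 1).
Same diagonal: (4,3)–(5,2) (|4−5| = |3−2| = 1).
Total attacking pairs: 2.

2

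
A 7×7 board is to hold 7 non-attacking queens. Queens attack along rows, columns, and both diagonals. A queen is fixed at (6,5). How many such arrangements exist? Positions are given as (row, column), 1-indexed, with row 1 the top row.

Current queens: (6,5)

6

Branch on row 1: col 1 → 1; col 2 → 1; col 3 → 0; col 4 → 1; col 6 → 3; col 7 → 0.
Sum: 1 + 1 + 0 + 1 + 3 + 0 = 6.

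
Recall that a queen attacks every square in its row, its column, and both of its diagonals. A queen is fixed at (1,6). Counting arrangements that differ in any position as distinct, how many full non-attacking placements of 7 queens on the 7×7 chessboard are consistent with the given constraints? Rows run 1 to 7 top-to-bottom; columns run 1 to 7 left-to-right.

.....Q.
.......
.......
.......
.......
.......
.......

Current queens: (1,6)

Branch on row 2: col 1 → 1; col 2 → 1; col 3 → 3; col 4 → 2.
Sum: 1 + 1 + 3 + 2 = 7.

7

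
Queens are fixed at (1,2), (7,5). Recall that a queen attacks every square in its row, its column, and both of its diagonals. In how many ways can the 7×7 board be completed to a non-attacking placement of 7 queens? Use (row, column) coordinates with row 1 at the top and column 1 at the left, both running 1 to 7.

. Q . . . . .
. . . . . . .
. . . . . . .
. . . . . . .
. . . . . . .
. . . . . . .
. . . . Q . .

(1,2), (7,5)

1

Branch on row 2: col 4 → 0; col 6 → 1; col 7 → 0.
Sum: 0 + 1 + 0 = 1.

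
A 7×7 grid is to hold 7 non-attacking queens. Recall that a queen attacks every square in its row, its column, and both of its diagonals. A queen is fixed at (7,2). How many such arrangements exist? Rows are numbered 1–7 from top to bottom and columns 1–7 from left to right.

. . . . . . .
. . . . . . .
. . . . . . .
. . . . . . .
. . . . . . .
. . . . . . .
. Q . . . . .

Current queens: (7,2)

7

Branch on row 1: col 1 → 0; col 3 → 0; col 4 → 1; col 5 → 1; col 6 → 4; col 7 → 1.
Sum: 0 + 0 + 1 + 1 + 4 + 1 = 7.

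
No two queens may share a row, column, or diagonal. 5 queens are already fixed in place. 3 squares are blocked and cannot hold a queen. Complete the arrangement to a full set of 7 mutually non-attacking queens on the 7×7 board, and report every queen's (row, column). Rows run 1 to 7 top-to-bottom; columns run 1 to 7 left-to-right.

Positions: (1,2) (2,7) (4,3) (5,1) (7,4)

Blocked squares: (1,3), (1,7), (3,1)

Row 3: attacked by (1,2)→{2,4}; (2,7)→{6,7}; (4,3)→{2,3,4}; (5,1)→{1,3}; (7,4)→{4}. Blocked: 1. Safe: 5. Place at column 5.
Row 6: attacked by (1,2)→{2,7}; (2,7)→{3,7}; (3,5)→{2,5}; (4,3)→{1,3,5}; (5,1)→{1,2}; (7,4)→{3,4,5}. Safe: 6. Place at column 6.
Columns [2, 7, 5, 3, 1, 6, 4], r−c [-1, -5, -2, 1, 4, 0, 3], r+c [3, 9, 8, 7, 6, 12, 11] are all distinct, so no two queens attack.

(1,2) (2,7) (3,5) (4,3) (5,1) (6,6) (7,4)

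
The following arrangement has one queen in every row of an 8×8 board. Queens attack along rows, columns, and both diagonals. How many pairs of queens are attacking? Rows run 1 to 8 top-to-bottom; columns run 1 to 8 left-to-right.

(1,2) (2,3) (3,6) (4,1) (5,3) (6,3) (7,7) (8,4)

Same column: (2,3)–(5,3) (column 3); (2,3)–(6,3) (column 3); (5,3)–(6,3) (column 3).
Same diagonal: (1,2)–(2,3) (|1−2| = |2−3| = 1); (2,3)–(4,1) (|2−4| = |3−1| = 2); (3,6)–(6,3) (|3−6| = |6−3| = 3); (4,1)–(6,3) (|4−6| = |1−3| = 2).
Total attacking pairs: 7.

7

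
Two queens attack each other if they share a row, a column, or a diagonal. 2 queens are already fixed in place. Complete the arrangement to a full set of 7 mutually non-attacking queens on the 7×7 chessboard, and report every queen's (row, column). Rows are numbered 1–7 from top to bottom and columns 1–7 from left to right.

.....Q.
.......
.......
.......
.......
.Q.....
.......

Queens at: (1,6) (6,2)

(1,6) (2,1) (3,3) (4,5) (5,7) (6,2) (7,4)

Row 2: attacked by (1,6)→{5,6,7}; (6,2)→{2,6}. Safe: 1, 3, 4. Place at column 1.
Row 3: attacked by (1,6)→{4,6}; (2,1)→{1,2}; (6,2)→{2,5}. Safe: 3, 7. Place at column 3.
Row 4: attacked by (1,6)→{3,6}; (2,1)→{1,3}; (3,3)→{2,3,4}; (6,2)→{2,4}. Safe: 5, 7. Place at column 5.
Row 5: attacked by (1,6)→{2,6}; (2,1)→{1,4}; (3,3)→{1,3,5}; (4,5)→{4,5,6}; (6,2)→{1,2,3}. Safe: 7. Place at column 7.
Row 7: attacked by (1,6)→{6}; (2,1)→{1,6}; (3,3)→{3,7}; (4,5)→{2,5}; (5,7)→{5,7}; (6,2)→{1,2,3}. Safe: 4. Place at column 4.
Columns [6, 1, 3, 5, 7, 2, 4], r−c [-5, 1, 0, -1, -2, 4, 3], r+c [7, 3, 6, 9, 12, 8, 11] are all distinct, so no two queens attack.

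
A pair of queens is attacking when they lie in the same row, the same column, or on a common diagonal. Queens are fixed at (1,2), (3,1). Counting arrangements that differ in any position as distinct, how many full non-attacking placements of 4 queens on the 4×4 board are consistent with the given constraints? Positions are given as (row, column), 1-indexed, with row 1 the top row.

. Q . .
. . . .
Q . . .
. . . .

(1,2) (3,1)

1

Branch on row 2: col 4 → 1.
Sum: 1 = 1.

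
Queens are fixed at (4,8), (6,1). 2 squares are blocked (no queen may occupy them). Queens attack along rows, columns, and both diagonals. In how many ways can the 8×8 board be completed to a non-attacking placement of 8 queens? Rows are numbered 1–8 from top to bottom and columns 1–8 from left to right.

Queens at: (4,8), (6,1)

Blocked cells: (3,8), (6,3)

4

Branch on row 1: col 2 → 1; col 3 → 1; col 4 → 1; col 7 → 1.
Sum: 1 + 1 + 1 + 1 = 4.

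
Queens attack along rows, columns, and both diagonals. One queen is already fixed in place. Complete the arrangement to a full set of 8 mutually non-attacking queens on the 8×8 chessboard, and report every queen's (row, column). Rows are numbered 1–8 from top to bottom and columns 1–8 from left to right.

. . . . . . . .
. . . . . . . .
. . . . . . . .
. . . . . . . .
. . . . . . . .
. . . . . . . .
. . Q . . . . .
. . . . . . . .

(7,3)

Row 1: attacked by (7,3)→{3}. Safe: 1, 2, 4, 5, 6, 7, 8. Place at column 4.
Row 2: attacked by (1,4)→{3,4,5}; (7,3)→{3,8}. Safe: 1, 2, 6, 7. Place at column 6.
Row 3: attacked by (1,4)→{2,4,6}; (2,6)→{5,6,7}; (7,3)→{3,7}. Safe: 1, 8. Place at column 8.
Row 4: attacked by (1,4)→{1,4,7}; (2,6)→{4,6,8}; (3,8)→{7,8}; (7,3)→{3,6}. Safe: 2, 5. Place at column 2.
Row 5: attacked by (1,4)→{4,8}; (2,6)→{3,6}; (3,8)→{6,8}; (4,2)→{1,2,3}; (7,3)→{1,3,5}. Safe: 7. Place at column 7.
Row 6: attacked by (1,4)→{4}; (2,6)→{2,6}; (3,8)→{5,8}; (4,2)→{2,4}; (5,7)→{6,7,8}; (7,3)→{2,3,4}. Safe: 1. Place at column 1.
Row 8: attacked by (1,4)→{4}; (2,6)→{6}; (3,8)→{3,8}; (4,2)→{2,6}; (5,7)→{4,7}; (6,1)→{1,3}; (7,3)→{2,3,4}. Safe: 5. Place at column 5.
Columns [4, 6, 8, 2, 7, 1, 3, 5], r−c [-3, -4, -5, 2, -2, 5, 4, 3], r+c [5, 8, 11, 6, 12, 7, 10, 13] are all distinct, so no two queens attack.

(1,4) (2,6) (3,8) (4,2) (5,7) (6,1) (7,3) (8,5)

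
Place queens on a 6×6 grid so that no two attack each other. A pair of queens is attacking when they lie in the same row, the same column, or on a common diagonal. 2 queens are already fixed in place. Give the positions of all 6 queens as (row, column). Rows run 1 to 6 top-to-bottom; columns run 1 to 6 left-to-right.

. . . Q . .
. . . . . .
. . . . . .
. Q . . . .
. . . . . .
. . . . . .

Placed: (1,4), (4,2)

(1,4) (2,1) (3,5) (4,2) (5,6) (6,3)

Row 2: attacked by (1,4)→{3,4,5}; (4,2)→{2,4}. Safe: 1, 6. Place at column 1.
Row 3: attacked by (1,4)→{2,4,6}; (2,1)→{1,2}; (4,2)→{1,2,3}. Safe: 5. Place at column 5.
Row 5: attacked by (1,4)→{4}; (2,1)→{1,4}; (3,5)→{3,5}; (4,2)→{1,2,3}. Safe: 6. Place at column 6.
Row 6: attacked by (1,4)→{4}; (2,1)→{1,5}; (3,5)→{2,5}; (4,2)→{2,4}; (5,6)→{5,6}. Safe: 3. Place at column 3.
Columns [4, 1, 5, 2, 6, 3], r−c [-3, 1, -2, 2, -1, 3], r+c [5, 3, 8, 6, 11, 9] are all distinct, so no two queens attack.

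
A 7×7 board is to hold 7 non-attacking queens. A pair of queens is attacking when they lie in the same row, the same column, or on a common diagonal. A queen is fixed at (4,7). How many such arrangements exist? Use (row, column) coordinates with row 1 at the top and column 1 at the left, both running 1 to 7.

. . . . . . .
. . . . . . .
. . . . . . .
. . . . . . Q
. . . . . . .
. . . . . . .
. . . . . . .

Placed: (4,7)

6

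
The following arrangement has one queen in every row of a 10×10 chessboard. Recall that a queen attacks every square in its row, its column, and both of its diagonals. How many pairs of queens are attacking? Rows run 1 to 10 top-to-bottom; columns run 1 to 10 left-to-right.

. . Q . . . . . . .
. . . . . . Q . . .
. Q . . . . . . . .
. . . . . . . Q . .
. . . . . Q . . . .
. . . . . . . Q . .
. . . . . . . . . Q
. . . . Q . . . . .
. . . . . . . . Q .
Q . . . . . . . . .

3

Same column: (4,8)–(6,8) (column 8).
Same diagonal: (1,3)–(6,8) (|1−6| = |3−8| = 5); (5,6)–(10,1) (|5−10| = |6−1| = 5).
Total attacking pairs: 3.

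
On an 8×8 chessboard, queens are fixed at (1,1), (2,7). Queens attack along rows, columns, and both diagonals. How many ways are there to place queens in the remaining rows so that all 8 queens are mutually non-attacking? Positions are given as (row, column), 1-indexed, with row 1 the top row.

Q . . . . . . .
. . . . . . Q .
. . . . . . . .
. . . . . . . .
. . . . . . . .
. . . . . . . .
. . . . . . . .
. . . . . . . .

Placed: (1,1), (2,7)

2

Branch on row 3: col 2 → 0; col 4 → 1; col 5 → 1.
Sum: 0 + 1 + 1 = 2.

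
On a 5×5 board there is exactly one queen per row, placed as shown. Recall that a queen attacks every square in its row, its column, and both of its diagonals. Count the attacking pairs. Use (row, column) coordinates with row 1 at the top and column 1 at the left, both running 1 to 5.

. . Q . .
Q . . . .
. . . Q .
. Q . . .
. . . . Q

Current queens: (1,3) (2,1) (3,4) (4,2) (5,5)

0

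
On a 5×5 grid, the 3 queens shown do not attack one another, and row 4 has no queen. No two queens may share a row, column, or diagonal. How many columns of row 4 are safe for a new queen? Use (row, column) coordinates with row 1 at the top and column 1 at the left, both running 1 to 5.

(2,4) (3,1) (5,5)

1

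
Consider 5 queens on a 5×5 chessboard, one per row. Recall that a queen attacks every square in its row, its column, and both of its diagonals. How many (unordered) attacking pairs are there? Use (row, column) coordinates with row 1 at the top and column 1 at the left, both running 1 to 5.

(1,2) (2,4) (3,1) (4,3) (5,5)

0

All columns are distinct and no two queens satisfy |Δrow| = |Δcol|, so no pair attacks.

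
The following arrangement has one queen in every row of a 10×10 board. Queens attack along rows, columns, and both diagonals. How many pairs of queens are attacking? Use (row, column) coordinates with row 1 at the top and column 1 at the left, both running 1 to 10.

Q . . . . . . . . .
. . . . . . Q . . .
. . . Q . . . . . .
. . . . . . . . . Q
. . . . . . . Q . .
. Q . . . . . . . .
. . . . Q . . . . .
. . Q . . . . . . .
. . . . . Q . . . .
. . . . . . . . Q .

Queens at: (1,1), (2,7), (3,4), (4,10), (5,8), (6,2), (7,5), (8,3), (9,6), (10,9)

All columns are distinct and no two queens satisfy |Δrow| = |Δcol|, so no pair attacks.

0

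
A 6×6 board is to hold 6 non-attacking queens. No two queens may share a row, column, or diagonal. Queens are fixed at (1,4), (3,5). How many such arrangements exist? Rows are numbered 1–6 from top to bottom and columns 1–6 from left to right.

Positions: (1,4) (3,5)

1

Branch on row 2: col 1 → 1; col 2 → 0.
Sum: 1 + 0 = 1.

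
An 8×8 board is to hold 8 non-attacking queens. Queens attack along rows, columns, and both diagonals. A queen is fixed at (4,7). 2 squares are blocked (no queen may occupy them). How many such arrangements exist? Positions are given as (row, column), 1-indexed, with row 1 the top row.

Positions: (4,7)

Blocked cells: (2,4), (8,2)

8

Branch on row 1: col 1 → 0; col 2 → 1; col 3 → 3; col 5 → 2; col 6 → 2; col 8 → 0.
Sum: 0 + 1 + 3 + 2 + 2 + 0 = 8.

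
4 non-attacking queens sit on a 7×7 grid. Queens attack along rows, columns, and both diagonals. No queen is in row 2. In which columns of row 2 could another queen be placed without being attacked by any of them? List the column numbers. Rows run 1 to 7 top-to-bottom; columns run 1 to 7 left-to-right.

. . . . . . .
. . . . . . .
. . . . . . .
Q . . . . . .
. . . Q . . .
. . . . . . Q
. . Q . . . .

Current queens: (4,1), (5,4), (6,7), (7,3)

(4,1) attacks row 2 at column 1 and diagonals 3.
(5,4) attacks row 2 at column 4 and diagonals 1, 7.
(6,7) attacks row 2 at column 7 and diagonals 3.
(7,3) attacks row 2 at column 3.
Attacked columns: {1, 3, 4, 7}. Safe: {2, 5, 6}.

columns 2, 5, 6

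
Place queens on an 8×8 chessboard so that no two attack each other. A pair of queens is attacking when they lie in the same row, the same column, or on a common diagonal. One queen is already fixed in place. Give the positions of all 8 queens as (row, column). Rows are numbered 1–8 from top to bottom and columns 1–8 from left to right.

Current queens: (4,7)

(1,3) (2,8) (3,4) (4,7) (5,1) (6,6) (7,2) (8,5)

Row 1: attacked by (4,7)→{4,7}. Safe: 1, 2, 3, 5, 6, 8. Place at column 3.
Row 2: attacked by (1,3)→{2,3,4}; (4,7)→{5,7}. Safe: 1, 6, 8. Place at column 8.
Row 3: attacked by (1,3)→{1,3,5}; (2,8)→{7,8}; (4,7)→{6,7,8}. Safe: 2, 4. Place at column 4.
Row 5: attacked by (1,3)→{3,7}; (2,8)→{5,8}; (3,4)→{2,4,6}; (4,7)→{6,7,8}. Safe: 1. Place at column 1.
Row 6: attacked by (1,3)→{3,8}; (2,8)→{4,8}; (3,4)→{1,4,7}; (4,7)→{5,7}; (5,1)→{1,2}. Safe: 6. Place at column 6.
Row 7: attacked by (1,3)→{3}; (2,8)→{3,8}; (3,4)→{4,8}; (4,7)→{4,7}; (5,1)→{1,3}; (6,6)→{5,6,7}. Safe: 2. Place at column 2.
Row 8: attacked by (1,3)→{3}; (2,8)→{2,8}; (3,4)→{4}; (4,7)→{3,7}; (5,1)→{1,4}; (6,6)→{4,6,8}; (7,2)→{1,2,3}. Safe: 5. Place at column 5.
Columns [3, 8, 4, 7, 1, 6, 2, 5], r−c [-2, -6, -1, -3, 4, 0, 5, 3], r+c [4, 10, 7, 11, 6, 12, 9, 13] are all distinct, so no two queens attack.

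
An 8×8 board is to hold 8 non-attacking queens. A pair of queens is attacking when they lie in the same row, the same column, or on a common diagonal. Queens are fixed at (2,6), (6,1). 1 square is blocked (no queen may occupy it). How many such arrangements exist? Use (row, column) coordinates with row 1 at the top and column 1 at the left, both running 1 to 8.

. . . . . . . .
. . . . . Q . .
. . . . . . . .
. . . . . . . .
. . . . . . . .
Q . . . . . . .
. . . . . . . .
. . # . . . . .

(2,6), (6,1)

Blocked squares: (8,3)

4

Branch on row 1: col 2 → 0; col 3 → 3; col 4 → 1; col 8 → 0.
Sum: 0 + 3 + 1 + 0 = 4.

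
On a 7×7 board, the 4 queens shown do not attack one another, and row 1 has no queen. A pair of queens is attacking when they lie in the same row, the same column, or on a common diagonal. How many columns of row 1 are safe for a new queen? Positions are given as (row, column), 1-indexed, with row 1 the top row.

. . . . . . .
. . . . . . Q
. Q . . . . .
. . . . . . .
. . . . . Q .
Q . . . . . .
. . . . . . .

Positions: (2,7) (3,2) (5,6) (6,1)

2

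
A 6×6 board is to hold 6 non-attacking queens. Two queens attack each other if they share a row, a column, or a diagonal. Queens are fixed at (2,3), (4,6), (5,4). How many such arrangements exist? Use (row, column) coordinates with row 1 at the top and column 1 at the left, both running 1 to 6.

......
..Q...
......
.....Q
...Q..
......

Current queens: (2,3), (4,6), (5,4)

1

Branch on row 1: col 1 → 0; col 5 → 1.
Sum: 0 + 1 = 1.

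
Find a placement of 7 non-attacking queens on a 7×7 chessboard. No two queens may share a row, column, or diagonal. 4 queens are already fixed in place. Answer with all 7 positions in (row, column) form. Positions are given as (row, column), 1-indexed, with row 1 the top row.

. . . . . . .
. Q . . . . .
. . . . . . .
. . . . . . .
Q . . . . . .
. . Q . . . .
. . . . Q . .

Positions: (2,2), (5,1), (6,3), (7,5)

Row 1: attacked by (2,2)→{1,2,3}; (5,1)→{1,5}; (6,3)→{3}; (7,5)→{5}. Safe: 4, 6, 7. Place at column 7.
Row 3: attacked by (1,7)→{5,7}; (2,2)→{1,2,3}; (5,1)→{1,3}; (6,3)→{3,6}; (7,5)→{1,5}. Safe: 4. Place at column 4.
Row 4: attacked by (1,7)→{4,7}; (2,2)→{2,4}; (3,4)→{3,4,5}; (5,1)→{1,2}; (6,3)→{1,3,5}; (7,5)→{2,5}. Safe: 6. Place at column 6.
Columns [7, 2, 4, 6, 1, 3, 5], r−c [-6, 0, -1, -2, 4, 3, 2], r+c [8, 4, 7, 10, 6, 9, 12] are all distinct, so no two queens attack.

(1,7) (2,2) (3,4) (4,6) (5,1) (6,3) (7,5)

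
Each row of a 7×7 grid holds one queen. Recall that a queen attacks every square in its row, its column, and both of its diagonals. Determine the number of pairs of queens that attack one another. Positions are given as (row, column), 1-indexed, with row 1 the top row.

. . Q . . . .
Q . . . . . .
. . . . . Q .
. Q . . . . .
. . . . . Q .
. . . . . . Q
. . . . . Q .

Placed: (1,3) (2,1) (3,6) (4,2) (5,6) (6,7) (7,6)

Same column: (3,6)–(5,6) (column 6); (3,6)–(7,6) (column 6); (5,6)–(7,6) (column 6).
Same diagonal: (2,1)–(7,6) (|2−7| = |1−6| = 5); (5,6)–(6,7) (|5−6| = |6−7| = 1); (6,7)–(7,6) (|6−7| = |7−6| = 1).
Total attacking pairs: 6.

6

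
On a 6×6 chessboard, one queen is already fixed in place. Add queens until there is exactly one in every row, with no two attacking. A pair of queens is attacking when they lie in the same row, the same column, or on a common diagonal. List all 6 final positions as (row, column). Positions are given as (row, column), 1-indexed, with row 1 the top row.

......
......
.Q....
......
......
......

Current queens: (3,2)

Row 1: attacked by (3,2)→{2,4}. Safe: 1, 3, 5, 6. Place at column 3.
Row 2: attacked by (1,3)→{2,3,4}; (3,2)→{1,2,3}. Safe: 5, 6. Place at column 6.
Row 4: attacked by (1,3)→{3,6}; (2,6)→{4,6}; (3,2)→{1,2,3}. Safe: 5. Place at column 5.
Row 5: attacked by (1,3)→{3}; (2,6)→{3,6}; (3,2)→{2,4}; (4,5)→{4,5,6}. Safe: 1. Place at column 1.
Row 6: attacked by (1,3)→{3}; (2,6)→{2,6}; (3,2)→{2,5}; (4,5)→{3,5}; (5,1)→{1,2}. Safe: 4. Place at column 4.
Columns [3, 6, 2, 5, 1, 4], r−c [-2, -4, 1, -1, 4, 2], r+c [4, 8, 5, 9, 6, 10] are all distinct, so no two queens attack.

(1,3) (2,6) (3,2) (4,5) (5,1) (6,4)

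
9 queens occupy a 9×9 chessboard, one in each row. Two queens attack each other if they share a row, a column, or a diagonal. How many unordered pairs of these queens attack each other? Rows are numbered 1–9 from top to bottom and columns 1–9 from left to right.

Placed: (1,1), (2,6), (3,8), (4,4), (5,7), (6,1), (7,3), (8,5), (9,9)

5

Same column: (1,1)–(6,1) (column 1).
Same diagonal: (1,1)–(4,4) (|1−4| = |1−4| = 3); (1,1)–(9,9) (|1−9| = |1−9| = 8); (2,6)–(4,4) (|2−4| = |6−4| = 2); (4,4)–(9,9) (|4−9| = |4−9| = 5).
Total attacking pairs: 5.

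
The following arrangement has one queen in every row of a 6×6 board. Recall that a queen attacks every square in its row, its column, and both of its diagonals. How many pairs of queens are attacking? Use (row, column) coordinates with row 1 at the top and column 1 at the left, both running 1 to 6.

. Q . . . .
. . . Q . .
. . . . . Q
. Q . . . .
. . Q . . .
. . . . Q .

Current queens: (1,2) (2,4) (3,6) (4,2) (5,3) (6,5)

Same column: (1,2)–(4,2) (column 2).
Same diagonal: (2,4)–(4,2) (|2−4| = |4−2| = 2); (4,2)–(5,3) (|4−5| = |2−3| = 1).
Total attacking pairs: 3.

3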